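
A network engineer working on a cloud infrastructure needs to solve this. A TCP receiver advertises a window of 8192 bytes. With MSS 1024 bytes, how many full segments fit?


Given: RWND = 8192 bytes, MSS = 1024 bytes
Full segments = floor(RWND / MSS)
Full segments = floor(8192 / 1024)
Full segments = floor(8.0) = 8

8


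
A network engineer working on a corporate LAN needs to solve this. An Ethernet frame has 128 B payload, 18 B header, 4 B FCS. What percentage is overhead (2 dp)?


Given: payload = 128 B, header = 18 B, trailer = 4 B
Overhead bytes = header + trailer = 18 + 4 = 22
Total frame = payload + overhead = 128 + 22 = 150
Overhead % = 22 / 150 * 100 = 14.6667% -> 14.67% (2 dp)

14.67


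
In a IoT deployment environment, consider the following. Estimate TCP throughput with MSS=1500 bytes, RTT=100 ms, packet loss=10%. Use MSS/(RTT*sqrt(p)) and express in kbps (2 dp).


Given: MSS = 1500 bytes, RTT = 100 ms, loss = 10%
RTT in seconds = 100 / 1000 = 0.1
Loss rate = 10% = 0.1
sqrt(loss) = sqrt(0.1) = 0.316227766017
Throughput (bytes/s) = 1500 / (0.1 * 0.316227766017) = 47434.1649
Throughput (kbps) = 47434.1649 * 8 / 1000 = 379.473319 -> 379.47 kbps (2 dp)

379.47


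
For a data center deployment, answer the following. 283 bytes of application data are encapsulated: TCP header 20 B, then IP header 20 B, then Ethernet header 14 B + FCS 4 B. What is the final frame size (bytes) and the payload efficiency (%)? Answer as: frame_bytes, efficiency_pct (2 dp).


TCP segment = 283 + 20 = 303 B
IP packet = 303 + 20 = 323 B
Ethernet frame = 323 + 14 + 4 = 341 B
Efficiency = app / frame = 283 / 341 = 0.829912 = 82.9912% -> 82.99% (2 dp)

341, 82.99


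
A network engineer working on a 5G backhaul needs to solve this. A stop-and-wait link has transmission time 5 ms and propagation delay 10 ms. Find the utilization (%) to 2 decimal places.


Given: Ttrans = 5 ms, Tprop = 10 ms
RTT = 2 * Tprop = 2 * 10 = 20 ms
U = Ttrans / (Ttrans + RTT)
U = 5 / (5 + 20)
U = 5 / 25 = 0.2
U% = 20.00%

20.00


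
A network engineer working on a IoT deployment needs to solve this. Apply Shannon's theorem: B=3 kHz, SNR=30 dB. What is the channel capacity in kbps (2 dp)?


Given: B = 3 kHz, SNR = 30 dB
SNR linear = 10^(30/10) = 1000
1 + SNR = 1001
log2(1001) = 9.9672262588
C = 3 * 1000 * 9.9672262588 = 29901.6788 bps
C = 29.901679 kbps -> 29.90 kbps (2 dp)

29.90


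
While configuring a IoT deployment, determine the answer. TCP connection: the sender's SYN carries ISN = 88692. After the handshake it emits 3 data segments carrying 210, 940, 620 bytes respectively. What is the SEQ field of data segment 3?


The SYN occupies sequence number ISN = 88692, so the first data byte is ISN + 1 = 88693.
SEQ of data segment i = (ISN + 1) + sum of payload sizes of segments 1..i-1.
Segment 1: SEQ = 88693, payload = 210 bytes
Segment 2: SEQ = 88903, payload = 940 bytes
Segment 3: SEQ = 89843, payload = 620 bytes
SEQ of segment 3 = 88693 + 210 + 940 = 89843

89843


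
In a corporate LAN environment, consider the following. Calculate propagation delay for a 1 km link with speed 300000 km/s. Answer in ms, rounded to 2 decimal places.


Given: distance = 1 km, speed = 300000 km/s
Delay = distance / speed = 1 / 300000 seconds
Delay in ms = 1 * 1000 / 300000
Delay = 0.0033 ms
Rounded to 2 dp = 0.00 ms

0.00


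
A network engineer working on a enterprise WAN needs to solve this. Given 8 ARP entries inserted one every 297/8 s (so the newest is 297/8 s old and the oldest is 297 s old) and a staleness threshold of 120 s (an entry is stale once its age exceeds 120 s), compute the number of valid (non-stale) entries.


Ages are k * 297/8 s for k = 1..8 (spacing = 37.1250 s).
Entry k is valid iff k * 297/8 <= 120 iff k <= 8 * 120 / 297 = 3.2323
n_valid = floor(3.2323) = 3
(n_stale = 8 - 3 = 5)

3


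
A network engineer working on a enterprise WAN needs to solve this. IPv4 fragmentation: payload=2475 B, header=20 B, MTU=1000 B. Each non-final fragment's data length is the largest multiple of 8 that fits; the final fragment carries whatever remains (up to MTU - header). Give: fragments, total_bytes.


Max data per non-final fragment = floor((MTU - header)/8)*8 = floor((1000 - 20)/8)*8 = floor(980/8)*8 = 976 B
Final fragment needs no 8-byte alignment: it can carry up to MTU - header = 980 B
Non-final fragments needed = ceil((payload - 980) / 976) = ceil(1495/976) = ceil(1.5318) = 2
Number of fragments = 2 + 1 = 3
Fragment sizes (data): 2 * 976 B + 523 B (last, 523 <= 980 OK)
Total bytes sent = payload + n_frags * header = 2475 + 3*20 = 2475 + 60 = 2535 B

3, 2535


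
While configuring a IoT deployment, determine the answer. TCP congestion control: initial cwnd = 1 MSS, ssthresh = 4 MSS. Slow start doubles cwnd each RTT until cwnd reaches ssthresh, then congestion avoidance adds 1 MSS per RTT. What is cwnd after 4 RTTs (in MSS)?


RTT 0: cwnd = 1 MSS (initial)
RTT 1: cwnd = 2 MSS (slow start, doubled)
RTT 2: cwnd = 4 MSS (slow start, doubled)
RTT 3: cwnd = 5 MSS (congestion avoidance, +1)
RTT 4: cwnd = 6 MSS (congestion avoidance, +1)

6


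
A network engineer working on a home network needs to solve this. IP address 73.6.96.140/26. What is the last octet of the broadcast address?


Given: IP = 73.6.96.140, prefix = /26
Host bits = 32 - 26 = 6
Network last octet = 140 AND mask = 128
Host part size = 2^6 - 1 = 63
Broadcast last octet = 128 OR 63 = 191

191


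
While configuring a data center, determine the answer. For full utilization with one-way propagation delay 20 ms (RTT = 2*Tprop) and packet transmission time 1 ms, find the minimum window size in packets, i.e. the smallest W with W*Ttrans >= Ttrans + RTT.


Given: Ttrans = 1 ms, RTT = 40 ms (= 2 * Tprop, Tprop = 20 ms)
Time until first ACK returns = Ttrans + RTT = 1 + 40 = 41 ms
Need W * Ttrans >= Ttrans + RTT  ->  W >= (Ttrans + RTT) / Ttrans
(Ttrans + RTT) / Ttrans = 41 / 1 = 41
W_min = ceil(41) = 41

41


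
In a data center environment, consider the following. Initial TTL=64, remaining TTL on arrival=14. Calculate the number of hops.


Given: initial TTL = 64, received TTL = 14
Hops = initial TTL - received TTL
Hops = 64 - 14 = 50

50


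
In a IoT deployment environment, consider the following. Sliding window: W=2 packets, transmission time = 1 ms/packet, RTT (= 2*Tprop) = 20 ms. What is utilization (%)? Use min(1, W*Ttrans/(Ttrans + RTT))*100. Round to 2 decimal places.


Given: W = 2, Ttrans = 1 ms, RTT = 20 ms (= 2 * Tprop, Tprop = 10 ms)
Cycle time = Ttrans + RTT = 1 + 20 = 21 ms (first packet sent until its ACK returns)
W * Ttrans = 2 * 1 = 2 ms of sending per cycle
W * Ttrans / (Ttrans + RTT) = 2 / 21 = 0.095238
U = min(1, 0.095238) = 0.095238
U% = 9.52%

9.52


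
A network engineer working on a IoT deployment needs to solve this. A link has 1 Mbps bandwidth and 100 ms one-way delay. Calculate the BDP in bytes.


Given: bandwidth = 1 Mbps, delay = 100 ms
BDP in bits = 1 * 10^6 * 100 / 1000
BDP in bits = 100000
BDP in bytes = 100000 / 8 = 12500

12500


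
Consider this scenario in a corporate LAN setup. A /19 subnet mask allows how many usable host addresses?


Given: subnet mask /19
Host bits = 32 - 19 = 13
Total addresses = 2^13 = 8192
Usable hosts = 8192 - 2 (network + broadcast) = 8190

8190


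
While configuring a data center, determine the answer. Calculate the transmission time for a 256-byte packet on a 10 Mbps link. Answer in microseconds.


Given: packet = 256 bytes, bandwidth = 10 Mbps
Packet in bits = 256 * 8 = 2048 bits
Bandwidth = 10 * 10^6 = 10000000 bps
Time = 2048 / 10000000 seconds
Time in us = 2048 * 10^6 / 10000000 = 204.8

204.8


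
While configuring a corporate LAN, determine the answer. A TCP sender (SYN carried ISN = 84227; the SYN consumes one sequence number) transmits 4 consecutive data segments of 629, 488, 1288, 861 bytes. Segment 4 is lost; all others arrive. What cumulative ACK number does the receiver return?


SYN uses sequence number 84227; first data byte = ISN + 1 = 84228.
Segment 1: SEQ = 84228, len = 629 B, covers [84228, 84856]
Segment 2: SEQ = 84857, len = 488 B, covers [84857, 85344]
Segment 3: SEQ = 85345, len = 1288 B, covers [85345, 86632]
Segment 4: SEQ = 86633, len = 861 B, covers [86633, 87493] [LOST]
In-order data received: bytes [84228, 86632] (segments 1..3).
Segment 4 missing -> gap begins at byte 86633.
Cumulative ACK = next expected in-order byte = 84228 + 629 + 488 + 1288 = 86633

86633


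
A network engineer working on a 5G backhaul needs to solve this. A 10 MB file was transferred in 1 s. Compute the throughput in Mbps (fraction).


Given: file = 10 MB, time = 1 s
File in Mb = 10 * 8 = 80 Mb
Throughput = 80 / 1 Mbps
Throughput = 80 Mbps

80


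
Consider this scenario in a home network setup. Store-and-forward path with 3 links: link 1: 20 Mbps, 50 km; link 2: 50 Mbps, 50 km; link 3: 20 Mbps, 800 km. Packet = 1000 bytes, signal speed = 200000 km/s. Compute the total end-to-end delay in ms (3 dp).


Packet = 1000 bytes = 8000 bits. Store-and-forward: sum (t_trans + t_prop) per link.
Link 1: t_trans = 8000/(20*10^6) s = 0.4000 ms; t_prop = 50/200000 s = 0.2500 ms; subtotal = 0.6500 ms
Link 2: t_trans = 8000/(50*10^6) s = 0.1600 ms; t_prop = 50/200000 s = 0.2500 ms; subtotal = 0.4100 ms
Link 3: t_trans = 8000/(20*10^6) s = 0.4000 ms; t_prop = 800/200000 s = 4.0000 ms; subtotal = 4.4000 ms
End-to-end = 0.6500 + 0.4100 + 4.4000 = 5.4600 ms -> 5.460 ms (3 dp)

5.460


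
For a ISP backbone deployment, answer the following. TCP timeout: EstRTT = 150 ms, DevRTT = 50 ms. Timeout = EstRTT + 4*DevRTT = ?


Given: EstRTT = 150 ms, DevRTT = 50 ms
Timeout = EstRTT + 4 * DevRTT
4 * DevRTT = 4 * 50 = 200
Timeout = 150 + 200 = 350 ms

350


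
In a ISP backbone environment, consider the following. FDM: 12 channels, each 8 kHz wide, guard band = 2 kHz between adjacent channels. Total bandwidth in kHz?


Given: 12 channels, 8 kHz each, guard = 2 kHz
Channel bandwidth = 12 * 8 = 96 kHz
Guard bands = 11 gaps * 2 kHz = 22 kHz
Total = 96 + 22 = 118 kHz

118


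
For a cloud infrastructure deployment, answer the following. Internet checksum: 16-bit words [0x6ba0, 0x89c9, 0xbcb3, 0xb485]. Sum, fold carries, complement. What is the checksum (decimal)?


Given words: [0x6ba0, 0x89c9, 0xbcb3, 0xb485]
Step 1: Sum all words
Raw sum = 27552 + 35273 + 48307 + 46213 = 157345
Step 2: Fold carry: (26273 + 2) = 26275
One's complement = ~26275 & 0xFFFF = 39260

39260


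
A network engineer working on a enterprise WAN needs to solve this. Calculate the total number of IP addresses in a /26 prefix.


Given: CIDR prefix /26
Host bits = 32 - 26 = 6
Total addresses = 2^6 = 64

64


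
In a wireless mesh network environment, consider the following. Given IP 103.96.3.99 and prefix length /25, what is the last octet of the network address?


Given: IP = 103.96.3.99, prefix = /25
Subnet mask = 255.255.255.128
Last octet of IP: 99
Last octet of mask: 128
Network last octet = 99 AND 128 = 0

0


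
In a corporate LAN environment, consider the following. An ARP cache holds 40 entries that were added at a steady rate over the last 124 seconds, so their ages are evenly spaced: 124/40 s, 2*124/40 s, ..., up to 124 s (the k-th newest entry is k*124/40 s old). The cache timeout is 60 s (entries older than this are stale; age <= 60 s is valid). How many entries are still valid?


Ages are k * 124/40 s for k = 1..40 (spacing = 3.1000 s).
Entry k is valid iff k * 124/40 <= 60 iff k <= 40 * 60 / 124 = 19.3548
n_valid = floor(19.3548) = 19
(n_stale = 40 - 19 = 21)

19


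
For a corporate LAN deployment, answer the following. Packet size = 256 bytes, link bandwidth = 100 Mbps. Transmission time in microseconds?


Given: packet = 256 bytes, bandwidth = 100 Mbps
Packet in bits = 256 * 8 = 2048 bits
Bandwidth = 100 * 10^6 = 100000000 bps
Time = 2048 / 100000000 seconds
Time in us = 2048 * 10^6 / 100000000 = 20.48

20.48


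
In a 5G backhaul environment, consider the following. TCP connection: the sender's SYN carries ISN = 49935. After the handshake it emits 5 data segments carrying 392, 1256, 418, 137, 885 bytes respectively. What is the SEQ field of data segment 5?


The SYN occupies sequence number ISN = 49935, so the first data byte is ISN + 1 = 49936.
SEQ of data segment i = (ISN + 1) + sum of payload sizes of segments 1..i-1.
Segment 1: SEQ = 49936, payload = 392 bytes
Segment 2: SEQ = 50328, payload = 1256 bytes
Segment 3: SEQ = 51584, payload = 418 bytes
Segment 4: SEQ = 52002, payload = 137 bytes
Segment 5: SEQ = 52139, payload = 885 bytes
SEQ of segment 5 = 49936 + 392 + 1256 + 418 + 137 = 52139

52139


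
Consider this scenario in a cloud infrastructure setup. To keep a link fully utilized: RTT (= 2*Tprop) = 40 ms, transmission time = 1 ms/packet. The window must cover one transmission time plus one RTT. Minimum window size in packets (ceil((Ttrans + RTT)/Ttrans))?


Given: Ttrans = 1 ms, RTT = 40 ms (= 2 * Tprop, Tprop = 20 ms)
Time until first ACK returns = Ttrans + RTT = 1 + 40 = 41 ms
Need W * Ttrans >= Ttrans + RTT  ->  W >= (Ttrans + RTT) / Ttrans
(Ttrans + RTT) / Ttrans = 41 / 1 = 41
W_min = ceil(41) = 41

41


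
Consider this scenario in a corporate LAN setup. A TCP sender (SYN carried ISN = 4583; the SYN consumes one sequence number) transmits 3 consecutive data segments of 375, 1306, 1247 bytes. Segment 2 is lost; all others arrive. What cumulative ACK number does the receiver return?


SYN uses sequence number 4583; first data byte = ISN + 1 = 4584.
Segment 1: SEQ = 4584, len = 375 B, covers [4584, 4958]
Segment 2: SEQ = 4959, len = 1306 B, covers [4959, 6264] [LOST]
Segment 3: SEQ = 6265, len = 1247 B, covers [6265, 7511]
In-order data received: bytes [4584, 4958] (segments 1..1).
Segment 2 missing -> gap begins at byte 4959; later segments buffered out of order.
Cumulative ACK = next expected in-order byte = 4584 + 375 = 4959

4959


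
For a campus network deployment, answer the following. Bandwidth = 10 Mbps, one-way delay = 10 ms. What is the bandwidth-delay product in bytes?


Given: bandwidth = 10 Mbps, delay = 10 ms
BDP in bits = 10 * 10^6 * 10 / 1000
BDP in bits = 100000
BDP in bytes = 100000 / 8 = 12500

12500


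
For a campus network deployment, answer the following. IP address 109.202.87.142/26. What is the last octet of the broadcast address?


Given: IP = 109.202.87.142, prefix = /26
Host bits = 32 - 26 = 6
Network last octet = 142 AND mask = 128
Host part size = 2^6 - 1 = 63
Broadcast last octet = 128 OR 63 = 191

191


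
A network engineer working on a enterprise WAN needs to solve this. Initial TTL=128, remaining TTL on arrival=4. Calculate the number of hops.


Given: initial TTL = 128, received TTL = 4
Hops = initial TTL - received TTL
Hops = 128 - 4 = 124

124


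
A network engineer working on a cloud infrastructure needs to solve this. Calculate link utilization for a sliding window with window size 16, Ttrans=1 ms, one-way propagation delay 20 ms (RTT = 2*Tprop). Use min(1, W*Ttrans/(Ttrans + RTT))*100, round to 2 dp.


Given: W = 16, Ttrans = 1 ms, RTT = 40 ms (= 2 * Tprop, Tprop = 20 ms)
Cycle time = Ttrans + RTT = 1 + 40 = 41 ms (first packet sent until its ACK returns)
W * Ttrans = 16 * 1 = 16 ms of sending per cycle
W * Ttrans / (Ttrans + RTT) = 16 / 41 = 0.390244
U = min(1, 0.390244) = 0.390244
U% = 39.02%

39.02


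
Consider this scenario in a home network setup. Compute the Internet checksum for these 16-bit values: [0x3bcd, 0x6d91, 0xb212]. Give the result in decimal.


Given words: [0x3bcd, 0x6d91, 0xb212]
Step 1: Sum all words
Raw sum = 15309 + 28049 + 45586 = 88944
Step 2: Fold carry: (23408 + 1) = 23409
One's complement = ~23409 & 0xFFFF = 42126

42126


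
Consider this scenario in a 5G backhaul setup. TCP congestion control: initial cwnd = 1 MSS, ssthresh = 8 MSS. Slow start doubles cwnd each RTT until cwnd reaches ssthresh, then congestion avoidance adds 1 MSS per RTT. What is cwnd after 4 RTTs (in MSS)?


RTT 0: cwnd = 1 MSS (initial)
RTT 1: cwnd = 2 MSS (slow start, doubled)
RTT 2: cwnd = 4 MSS (slow start, doubled)
RTT 3: cwnd = 8 MSS (slow start, doubled)
RTT 4: cwnd = 9 MSS (congestion avoidance, +1)

9


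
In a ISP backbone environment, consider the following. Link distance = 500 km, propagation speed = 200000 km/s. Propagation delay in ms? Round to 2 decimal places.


Given: distance = 500 km, speed = 200000 km/s
Delay = distance / speed = 500 / 200000 seconds
Delay in ms = 500 * 1000 / 200000
Delay = 2.5000 ms
Rounded to 2 dp = 2.50 ms

2.50


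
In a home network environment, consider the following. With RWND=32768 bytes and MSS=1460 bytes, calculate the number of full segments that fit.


Given: RWND = 32768 bytes, MSS = 1460 bytes
Full segments = floor(RWND / MSS)
Full segments = floor(32768 / 1460)
Full segments = floor(22.4438) = 22

22


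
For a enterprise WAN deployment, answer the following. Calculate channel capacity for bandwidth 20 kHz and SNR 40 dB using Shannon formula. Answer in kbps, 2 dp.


Given: B = 20 kHz, SNR = 40 dB
SNR linear = 10^(40/10) = 10000
1 + SNR = 10001
log2(10001) = 13.2878566418
C = 20 * 1000 * 13.2878566418 = 265757.1328 bps
C = 265.757133 kbps -> 265.76 kbps (2 dp)

265.76


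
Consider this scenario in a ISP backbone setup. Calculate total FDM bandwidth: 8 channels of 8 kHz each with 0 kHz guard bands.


Given: 8 channels, 8 kHz each, guard = 0 kHz
Channel bandwidth = 8 * 8 = 64 kHz
Guard bands = 7 gaps * 0 kHz = 0 kHz
Total = 64 + 0 = 64 kHz

64


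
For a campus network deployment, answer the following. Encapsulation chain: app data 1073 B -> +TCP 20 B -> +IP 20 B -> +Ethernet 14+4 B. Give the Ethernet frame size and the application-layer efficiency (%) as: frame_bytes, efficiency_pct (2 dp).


TCP segment = 1073 + 20 = 1093 B
IP packet = 1093 + 20 = 1113 B
Ethernet frame = 1113 + 14 + 4 = 1131 B
Efficiency = app / frame = 1073 / 1131 = 0.948718 = 94.8718% -> 94.87% (2 dp)

1131, 94.87


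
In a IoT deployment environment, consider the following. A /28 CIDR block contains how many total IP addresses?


Given: CIDR prefix /28
Host bits = 32 - 28 = 4
Total addresses = 2^4 = 16

16


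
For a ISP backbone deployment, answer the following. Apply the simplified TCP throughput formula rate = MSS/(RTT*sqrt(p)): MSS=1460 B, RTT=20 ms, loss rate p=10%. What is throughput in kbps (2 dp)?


Given: MSS = 1460 bytes, RTT = 20 ms, loss = 10%
RTT in seconds = 20 / 1000 = 0.02
Loss rate = 10% = 0.1
sqrt(loss) = sqrt(0.1) = 0.316227766017
Throughput (bytes/s) = 1460 / (0.02 * 0.316227766017) = 230846.2692
Throughput (kbps) = 230846.2692 * 8 / 1000 = 1846.770154 -> 1846.77 kbps (2 dp)

1846.77


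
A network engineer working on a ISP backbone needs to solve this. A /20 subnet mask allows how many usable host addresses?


Given: subnet mask /20
Host bits = 32 - 20 = 12
Total addresses = 2^12 = 4096
Usable hosts = 4096 - 2 (network + broadcast) = 4094

4094


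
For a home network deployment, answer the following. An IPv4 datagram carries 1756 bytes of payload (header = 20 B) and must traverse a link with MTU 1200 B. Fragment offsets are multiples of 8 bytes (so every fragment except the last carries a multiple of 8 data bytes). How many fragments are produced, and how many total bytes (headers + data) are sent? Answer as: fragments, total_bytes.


Max data per non-final fragment = floor((MTU - header)/8)*8 = floor((1200 - 20)/8)*8 = floor(1180/8)*8 = 1176 B
Final fragment needs no 8-byte alignment: it can carry up to MTU - header = 1180 B
Non-final fragments needed = ceil((payload - 1180) / 1176) = ceil(576/1176) = ceil(0.4898) = 1
Number of fragments = 1 + 1 = 2
Fragment sizes (data): 1 * 1176 B + 580 B (last, 580 <= 1180 OK)
Total bytes sent = payload + n_frags * header = 1756 + 2*20 = 1756 + 40 = 1796 B

2, 1796


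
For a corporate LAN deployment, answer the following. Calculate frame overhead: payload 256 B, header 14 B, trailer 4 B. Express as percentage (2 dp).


Given: payload = 256 B, header = 14 B, trailer = 4 B
Overhead bytes = header + trailer = 14 + 4 = 18
Total frame = payload + overhead = 256 + 18 = 274
Overhead % = 18 / 274 * 100 = 6.5693% -> 6.57% (2 dp)

6.57


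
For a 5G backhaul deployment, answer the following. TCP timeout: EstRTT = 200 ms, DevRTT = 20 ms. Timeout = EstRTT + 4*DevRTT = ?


Given: EstRTT = 200 ms, DevRTT = 20 ms
Timeout = EstRTT + 4 * DevRTT
4 * DevRTT = 4 * 20 = 80
Timeout = 200 + 80 = 280 ms

280


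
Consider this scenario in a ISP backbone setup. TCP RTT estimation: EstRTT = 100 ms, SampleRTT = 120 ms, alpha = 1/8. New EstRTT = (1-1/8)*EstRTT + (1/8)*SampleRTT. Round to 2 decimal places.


Given: EstRTT = 100 ms, SampleRTT = 120 ms, alpha = 1/8
New EstRTT = (1 - alpha) * EstRTT + alpha * SampleRTT
(7/8) * 100 = 87.5
(1/8) * 120 = 15
New EstRTT = 87.5 + 15 = 102.5 ms -> 102.50 ms (2 dp)

102.50


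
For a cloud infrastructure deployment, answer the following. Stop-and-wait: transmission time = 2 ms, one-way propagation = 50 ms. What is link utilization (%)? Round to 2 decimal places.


Given: Ttrans = 2 ms, Tprop = 50 ms
RTT = 2 * Tprop = 2 * 50 = 100 ms
U = Ttrans / (Ttrans + RTT)
U = 2 / (2 + 100)
U = 2 / 102 = 0.019608
U% = 1.96%

1.96


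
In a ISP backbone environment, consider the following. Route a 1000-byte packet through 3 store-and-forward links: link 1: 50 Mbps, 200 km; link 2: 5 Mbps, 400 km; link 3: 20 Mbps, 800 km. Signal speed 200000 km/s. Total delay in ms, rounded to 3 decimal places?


Packet = 1000 bytes = 8000 bits. Store-and-forward: sum (t_trans + t_prop) per link.
Link 1: t_trans = 8000/(50*10^6) s = 0.1600 ms; t_prop = 200/200000 s = 1.0000 ms; subtotal = 1.1600 ms
Link 2: t_trans = 8000/(5*10^6) s = 1.6000 ms; t_prop = 400/200000 s = 2.0000 ms; subtotal = 3.6000 ms
Link 3: t_trans = 8000/(20*10^6) s = 0.4000 ms; t_prop = 800/200000 s = 4.0000 ms; subtotal = 4.4000 ms
End-to-end = 1.1600 + 3.6000 + 4.4000 = 9.1600 ms -> 9.160 ms (3 dp)

9.160


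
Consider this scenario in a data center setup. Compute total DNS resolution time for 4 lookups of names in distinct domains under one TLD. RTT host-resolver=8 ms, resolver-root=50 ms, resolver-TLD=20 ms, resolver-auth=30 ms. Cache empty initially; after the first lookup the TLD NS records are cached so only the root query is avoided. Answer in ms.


Lookup 1 (cold cache): local + root + TLD + auth = 8 + 50 + 20 + 30 = 108 ms
Lookups 2..4 (TLD NS cached -> skip root; new domain -> still ask TLD and auth): local + TLD + auth = 8 + 20 + 30 = 58 ms each
Remaining 3 lookups: 3 * 58 = 174 ms
Total = 108 + 174 = 282 ms

282


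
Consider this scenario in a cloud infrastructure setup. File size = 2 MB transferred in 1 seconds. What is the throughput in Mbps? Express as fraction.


Given: file = 2 MB, time = 1 s
File in Mb = 2 * 8 = 16 Mb
Throughput = 16 / 1 Mbps
Throughput = 16 Mbps

16


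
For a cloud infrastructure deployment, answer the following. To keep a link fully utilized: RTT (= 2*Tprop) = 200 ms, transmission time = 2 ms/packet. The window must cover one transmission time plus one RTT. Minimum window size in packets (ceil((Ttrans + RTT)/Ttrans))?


Given: Ttrans = 2 ms, RTT = 200 ms (= 2 * Tprop, Tprop = 100 ms)
Time until first ACK returns = Ttrans + RTT = 2 + 200 = 202 ms
Need W * Ttrans >= Ttrans + RTT  ->  W >= (Ttrans + RTT) / Ttrans
(Ttrans + RTT) / Ttrans = 202 / 2 = 101
W_min = ceil(101) = 101

101


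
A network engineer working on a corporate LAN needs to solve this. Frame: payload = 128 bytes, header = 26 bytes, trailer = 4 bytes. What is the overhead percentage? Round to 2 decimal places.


Given: payload = 128 B, header = 26 B, trailer = 4 B
Overhead bytes = header + trailer = 26 + 4 = 30
Total frame = payload + overhead = 128 + 30 = 158
Overhead % = 30 / 158 * 100 = 18.9873% -> 18.99% (2 dp)

18.99


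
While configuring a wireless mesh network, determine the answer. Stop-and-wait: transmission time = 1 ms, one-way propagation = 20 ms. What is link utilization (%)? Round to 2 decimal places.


Given: Ttrans = 1 ms, Tprop = 20 ms
RTT = 2 * Tprop = 2 * 20 = 40 ms
U = Ttrans / (Ttrans + RTT)
U = 1 / (1 + 40)
U = 1 / 41 = 0.02439
U% = 2.44%

2.44


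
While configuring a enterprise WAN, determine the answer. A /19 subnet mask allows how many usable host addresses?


Given: subnet mask /19
Host bits = 32 - 19 = 13
Total addresses = 2^13 = 8192
Usable hosts = 8192 - 2 (network + broadcast) = 8190

8190


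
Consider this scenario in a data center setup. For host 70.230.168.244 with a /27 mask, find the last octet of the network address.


Given: IP = 70.230.168.244, prefix = /27
Subnet mask = 255.255.255.224
Last octet of IP: 244
Last octet of mask: 224
Network last octet = 244 AND 224 = 224

224


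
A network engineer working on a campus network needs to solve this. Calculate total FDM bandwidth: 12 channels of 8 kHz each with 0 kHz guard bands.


Given: 12 channels, 8 kHz each, guard = 0 kHz
Channel bandwidth = 12 * 8 = 96 kHz
Guard bands = 11 gaps * 0 kHz = 0 kHz
Total = 96 + 0 = 96 kHz

96


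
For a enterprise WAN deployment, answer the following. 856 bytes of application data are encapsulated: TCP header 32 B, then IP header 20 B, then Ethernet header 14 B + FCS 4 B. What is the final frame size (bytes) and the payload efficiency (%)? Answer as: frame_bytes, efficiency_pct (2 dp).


TCP segment = 856 + 32 = 888 B
IP packet = 888 + 20 = 908 B
Ethernet frame = 908 + 14 + 4 = 926 B
Efficiency = app / frame = 856 / 926 = 0.924406 = 92.4406% -> 92.44% (2 dp)

926, 92.44


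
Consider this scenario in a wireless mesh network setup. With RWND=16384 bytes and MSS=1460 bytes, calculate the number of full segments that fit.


Given: RWND = 16384 bytes, MSS = 1460 bytes
Full segments = floor(RWND / MSS)
Full segments = floor(16384 / 1460)
Full segments = floor(11.2219) = 11

11


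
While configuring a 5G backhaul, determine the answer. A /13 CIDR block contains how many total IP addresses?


Given: CIDR prefix /13
Host bits = 32 - 13 = 19
Total addresses = 2^19 = 524288

524288


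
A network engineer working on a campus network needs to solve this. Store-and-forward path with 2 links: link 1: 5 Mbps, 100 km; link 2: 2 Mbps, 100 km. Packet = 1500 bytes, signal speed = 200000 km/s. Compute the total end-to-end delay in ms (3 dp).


Packet = 1500 bytes = 12000 bits. Store-and-forward: sum (t_trans + t_prop) per link.
Link 1: t_trans = 12000/(5*10^6) s = 2.4000 ms; t_prop = 100/200000 s = 0.5000 ms; subtotal = 2.9000 ms
Link 2: t_trans = 12000/(2*10^6) s = 6.0000 ms; t_prop = 100/200000 s = 0.5000 ms; subtotal = 6.5000 ms
End-to-end = 2.9000 + 6.5000 = 9.4000 ms -> 9.400 ms (3 dp)

9.400


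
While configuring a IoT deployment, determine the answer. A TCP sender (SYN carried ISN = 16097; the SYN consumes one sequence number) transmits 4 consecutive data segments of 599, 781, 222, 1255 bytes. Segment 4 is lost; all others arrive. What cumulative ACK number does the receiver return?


SYN uses sequence number 16097; first data byte = ISN + 1 = 16098.
Segment 1: SEQ = 16098, len = 599 B, covers [16098, 16696]
Segment 2: SEQ = 16697, len = 781 B, covers [16697, 17477]
Segment 3: SEQ = 17478, len = 222 B, covers [17478, 17699]
Segment 4: SEQ = 17700, len = 1255 B, covers [17700, 18954] [LOST]
In-order data received: bytes [16098, 17699] (segments 1..3).
Segment 4 missing -> gap begins at byte 17700.
Cumulative ACK = next expected in-order byte = 16098 + 599 + 781 + 222 = 17700

17700


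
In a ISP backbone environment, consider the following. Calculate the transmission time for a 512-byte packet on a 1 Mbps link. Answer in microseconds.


Given: packet = 512 bytes, bandwidth = 1 Mbps
Packet in bits = 512 * 8 = 4096 bits
Bandwidth = 1 * 10^6 = 1000000 bps
Time = 4096 / 1000000 seconds
Time in us = 4096 * 10^6 / 1000000 = 4096

4096


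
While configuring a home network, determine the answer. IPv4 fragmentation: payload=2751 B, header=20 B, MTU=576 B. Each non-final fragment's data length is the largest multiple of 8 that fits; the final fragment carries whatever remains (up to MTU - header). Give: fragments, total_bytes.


Max data per non-final fragment = floor((MTU - header)/8)*8 = floor((576 - 20)/8)*8 = floor(556/8)*8 = 552 B
Final fragment needs no 8-byte alignment: it can carry up to MTU - header = 556 B
Non-final fragments needed = ceil((payload - 556) / 552) = ceil(2195/552) = ceil(3.9764) = 4
Number of fragments = 4 + 1 = 5
Fragment sizes (data): 4 * 552 B + 543 B (last, 543 <= 556 OK)
Total bytes sent = payload + n_frags * header = 2751 + 5*20 = 2751 + 100 = 2851 B

5, 2851


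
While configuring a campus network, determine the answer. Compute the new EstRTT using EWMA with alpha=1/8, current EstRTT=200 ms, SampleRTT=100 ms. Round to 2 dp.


Given: EstRTT = 200 ms, SampleRTT = 100 ms, alpha = 1/8
New EstRTT = (1 - alpha) * EstRTT + alpha * SampleRTT
(7/8) * 200 = 175
(1/8) * 100 = 12.5
New EstRTT = 175 + 12.5 = 187.5 ms -> 187.50 ms (2 dp)

187.50


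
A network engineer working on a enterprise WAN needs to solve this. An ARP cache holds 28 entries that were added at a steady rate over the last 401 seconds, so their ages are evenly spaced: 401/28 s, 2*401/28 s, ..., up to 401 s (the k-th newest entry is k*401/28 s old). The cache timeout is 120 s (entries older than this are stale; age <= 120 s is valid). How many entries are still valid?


Ages are k * 401/28 s for k = 1..28 (spacing = 14.3214 s).
Entry k is valid iff k * 401/28 <= 120 iff k <= 28 * 120 / 401 = 8.3791
n_valid = floor(8.3791) = 8
(n_stale = 28 - 8 = 20)

8


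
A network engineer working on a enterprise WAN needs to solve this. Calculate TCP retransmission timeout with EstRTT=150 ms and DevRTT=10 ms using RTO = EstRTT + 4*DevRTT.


Given: EstRTT = 150 ms, DevRTT = 10 ms
Timeout = EstRTT + 4 * DevRTT
4 * DevRTT = 4 * 10 = 40
Timeout = 150 + 40 = 190 ms

190


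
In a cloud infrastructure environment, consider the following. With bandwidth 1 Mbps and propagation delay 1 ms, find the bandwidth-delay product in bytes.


Given: bandwidth = 1 Mbps, delay = 1 ms
BDP in bits = 1 * 10^6 * 1 / 1000
BDP in bits = 1000
BDP in bytes = 1000 / 8 = 125

125


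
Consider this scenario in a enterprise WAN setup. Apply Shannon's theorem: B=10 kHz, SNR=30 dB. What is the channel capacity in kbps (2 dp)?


Given: B = 10 kHz, SNR = 30 dB
SNR linear = 10^(30/10) = 1000
1 + SNR = 1001
log2(1001) = 9.9672262588
C = 10 * 1000 * 9.9672262588 = 99672.2626 bps
C = 99.672263 kbps -> 99.67 kbps (2 dp)

99.67


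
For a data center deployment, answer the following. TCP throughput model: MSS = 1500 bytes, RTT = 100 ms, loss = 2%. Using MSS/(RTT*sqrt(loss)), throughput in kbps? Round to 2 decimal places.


Given: MSS = 1500 bytes, RTT = 100 ms, loss = 2%
RTT in seconds = 100 / 1000 = 0.1
Loss rate = 2% = 0.02
sqrt(loss) = sqrt(0.02) = 0.141421356237
Throughput (bytes/s) = 1500 / (0.1 * 0.141421356237) = 106066.0172
Throughput (kbps) = 106066.0172 * 8 / 1000 = 848.528137 -> 848.53 kbps (2 dp)

848.53


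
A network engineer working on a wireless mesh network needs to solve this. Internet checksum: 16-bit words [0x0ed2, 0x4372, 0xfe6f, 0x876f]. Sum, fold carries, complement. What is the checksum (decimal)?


Given words: [0x0ed2, 0x4372, 0xfe6f, 0x876f]
Step 1: Sum all words
Raw sum = 3794 + 17266 + 65135 + 34671 = 120866
Step 2: Fold carry: (55330 + 1) = 55331
One's complement = ~55331 & 0xFFFF = 10204

10204


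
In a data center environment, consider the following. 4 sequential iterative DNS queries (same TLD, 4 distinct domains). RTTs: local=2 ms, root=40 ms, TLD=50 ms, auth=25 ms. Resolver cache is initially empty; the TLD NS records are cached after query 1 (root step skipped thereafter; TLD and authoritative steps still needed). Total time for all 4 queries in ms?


Lookup 1 (cold cache): local + root + TLD + auth = 2 + 40 + 50 + 25 = 117 ms
Lookups 2..4 (TLD NS cached -> skip root; new domain -> still ask TLD and auth): local + TLD + auth = 2 + 50 + 25 = 77 ms each
Remaining 3 lookups: 3 * 77 = 231 ms
Total = 117 + 231 = 348 ms

348


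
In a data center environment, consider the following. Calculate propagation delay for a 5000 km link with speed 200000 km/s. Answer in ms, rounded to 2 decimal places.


Given: distance = 5000 km, speed = 200000 km/s
Delay = distance / speed = 5000 / 200000 seconds
Delay in ms = 5000 * 1000 / 200000
Delay = 25.0000 ms
Rounded to 2 dp = 25.00 ms

25.00


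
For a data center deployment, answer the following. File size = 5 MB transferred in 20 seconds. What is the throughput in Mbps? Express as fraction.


Given: file = 5 MB, time = 20 s
File in Mb = 5 * 8 = 40 Mb
Throughput = 40 / 20 Mbps
Throughput = 2 Mbps

2


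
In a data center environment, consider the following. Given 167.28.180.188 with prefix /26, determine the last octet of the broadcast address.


Given: IP = 167.28.180.188, prefix = /26
Host bits = 32 - 26 = 6
Network last octet = 188 AND mask = 128
Host part size = 2^6 - 1 = 63
Broadcast last octet = 128 OR 63 = 191

191


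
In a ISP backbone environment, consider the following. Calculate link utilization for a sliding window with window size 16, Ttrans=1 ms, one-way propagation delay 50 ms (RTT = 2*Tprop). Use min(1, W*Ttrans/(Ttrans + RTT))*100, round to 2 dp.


Given: W = 16, Ttrans = 1 ms, RTT = 100 ms (= 2 * Tprop, Tprop = 50 ms)
Cycle time = Ttrans + RTT = 1 + 100 = 101 ms (first packet sent until its ACK returns)
W * Ttrans = 16 * 1 = 16 ms of sending per cycle
W * Ttrans / (Ttrans + RTT) = 16 / 101 = 0.158416
U = min(1, 0.158416) = 0.158416
U% = 15.84%

15.84


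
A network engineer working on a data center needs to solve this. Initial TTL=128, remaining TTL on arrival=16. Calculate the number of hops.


Given: initial TTL = 128, received TTL = 16
Hops = initial TTL - received TTL
Hops = 128 - 16 = 112

112


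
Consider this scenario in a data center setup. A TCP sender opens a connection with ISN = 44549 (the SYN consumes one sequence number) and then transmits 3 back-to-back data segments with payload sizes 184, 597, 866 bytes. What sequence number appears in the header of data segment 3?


The SYN occupies sequence number ISN = 44549, so the first data byte is ISN + 1 = 44550.
SEQ of data segment i = (ISN + 1) + sum of payload sizes of segments 1..i-1.
Segment 1: SEQ = 44550, payload = 184 bytes
Segment 2: SEQ = 44734, payload = 597 bytes
Segment 3: SEQ = 45331, payload = 866 bytes
SEQ of segment 3 = 44550 + 184 + 597 = 45331

45331


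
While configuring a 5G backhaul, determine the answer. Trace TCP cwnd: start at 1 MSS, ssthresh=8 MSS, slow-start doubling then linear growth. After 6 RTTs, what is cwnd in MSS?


RTT 0: cwnd = 1 MSS (initial)
RTT 1: cwnd = 2 MSS (slow start, doubled)
RTT 2: cwnd = 4 MSS (slow start, doubled)
RTT 3: cwnd = 8 MSS (slow start, doubled)
RTT 4: cwnd = 9 MSS (congestion avoidance, +1)
RTT 5: cwnd = 10 MSS (congestion avoidance, +1)
RTT 6: cwnd = 11 MSS (congestion avoidance, +1)

11


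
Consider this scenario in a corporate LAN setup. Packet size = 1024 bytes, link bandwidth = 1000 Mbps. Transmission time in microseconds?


Given: packet = 1024 bytes, bandwidth = 1000 Mbps
Packet in bits = 1024 * 8 = 8192 bits
Bandwidth = 1000 * 10^6 = 1000000000 bps
Time = 8192 / 1000000000 seconds
Time in us = 8192 * 10^6 / 1000000000 = 8.192

8.192


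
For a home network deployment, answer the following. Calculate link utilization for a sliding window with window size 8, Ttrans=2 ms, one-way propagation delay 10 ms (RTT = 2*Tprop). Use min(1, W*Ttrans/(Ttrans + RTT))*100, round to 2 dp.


Given: W = 8, Ttrans = 2 ms, RTT = 20 ms (= 2 * Tprop, Tprop = 10 ms)
Cycle time = Ttrans + RTT = 2 + 20 = 22 ms (first packet sent until its ACK returns)
W * Ttrans = 8 * 2 = 16 ms of sending per cycle
W * Ttrans / (Ttrans + RTT) = 16 / 22 = 0.727273
U = min(1, 0.727273) = 0.727273
U% = 72.73%

72.73


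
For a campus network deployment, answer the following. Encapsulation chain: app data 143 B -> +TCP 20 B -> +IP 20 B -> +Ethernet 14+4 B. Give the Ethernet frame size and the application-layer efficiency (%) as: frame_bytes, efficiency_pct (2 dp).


TCP segment = 143 + 20 = 163 B
IP packet = 163 + 20 = 183 B
Ethernet frame = 183 + 14 + 4 = 201 B
Efficiency = app / frame = 143 / 201 = 0.711443 = 71.1443% -> 71.14% (2 dp)

201, 71.14


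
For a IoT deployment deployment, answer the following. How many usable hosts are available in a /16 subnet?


Given: subnet mask /16
Host bits = 32 - 16 = 16
Total addresses = 2^16 = 65536
Usable hosts = 65536 - 2 (network + broadcast) = 65534

65534


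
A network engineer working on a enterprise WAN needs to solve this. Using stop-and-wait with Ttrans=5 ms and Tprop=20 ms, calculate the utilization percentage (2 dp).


Given: Ttrans = 5 ms, Tprop = 20 ms
RTT = 2 * Tprop = 2 * 20 = 40 ms
U = Ttrans / (Ttrans + RTT)
U = 5 / (5 + 40)
U = 5 / 45 = 0.111111
U% = 11.11%

11.11


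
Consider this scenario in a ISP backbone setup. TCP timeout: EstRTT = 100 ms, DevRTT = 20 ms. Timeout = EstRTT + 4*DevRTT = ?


Given: EstRTT = 100 ms, DevRTT = 20 ms
Timeout = EstRTT + 4 * DevRTT
4 * DevRTT = 4 * 20 = 80
Timeout = 100 + 80 = 180 ms

180


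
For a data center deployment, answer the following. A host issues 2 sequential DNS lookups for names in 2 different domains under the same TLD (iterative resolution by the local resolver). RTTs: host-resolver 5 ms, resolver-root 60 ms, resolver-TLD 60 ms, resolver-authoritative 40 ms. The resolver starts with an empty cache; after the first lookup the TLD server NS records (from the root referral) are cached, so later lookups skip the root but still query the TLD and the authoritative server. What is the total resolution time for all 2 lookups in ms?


Lookup 1 (cold cache): local + root + TLD + auth = 5 + 60 + 60 + 40 = 165 ms
Lookups 2..2 (TLD NS cached -> skip root; new domain -> still ask TLD and auth): local + TLD + auth = 5 + 60 + 40 = 105 ms each
Remaining 1 lookups: 1 * 105 = 105 ms
Total = 165 + 105 = 270 ms

270


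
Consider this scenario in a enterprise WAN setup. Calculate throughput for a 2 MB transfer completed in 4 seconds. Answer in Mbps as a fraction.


Given: file = 2 MB, time = 4 s
File in Mb = 2 * 8 = 16 Mb
Throughput = 16 / 4 Mbps
Throughput = 4 Mbps

4


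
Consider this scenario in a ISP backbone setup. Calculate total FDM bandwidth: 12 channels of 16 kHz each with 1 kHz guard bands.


Given: 12 channels, 16 kHz each, guard = 1 kHz
Channel bandwidth = 12 * 16 = 192 kHz
Guard bands = 11 gaps * 1 kHz = 11 kHz
Total = 192 + 11 = 203 kHz

203


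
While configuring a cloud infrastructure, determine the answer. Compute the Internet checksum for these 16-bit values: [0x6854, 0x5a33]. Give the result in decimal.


Given words: [0x6854, 0x5a33]
Step 1: Sum all words
Raw sum = 26708 + 23091 = 49799
One's complement = ~49799 & 0xFFFF = 15736

15736


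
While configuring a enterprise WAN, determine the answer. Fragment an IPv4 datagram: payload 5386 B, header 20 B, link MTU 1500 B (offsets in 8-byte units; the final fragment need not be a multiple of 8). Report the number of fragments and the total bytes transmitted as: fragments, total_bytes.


Max data per non-final fragment = floor((MTU - header)/8)*8 = floor((1500 - 20)/8)*8 = floor(1480/8)*8 = 1480 B
Final fragment needs no 8-byte alignment: it can carry up to MTU - header = 1480 B
Non-final fragments needed = ceil((payload - 1480) / 1480) = ceil(3906/1480) = ceil(2.6392) = 3
Number of fragments = 3 + 1 = 4
Fragment sizes (data): 3 * 1480 B + 946 B (last, 946 <= 1480 OK)
Total bytes sent = payload + n_frags * header = 5386 + 4*20 = 5386 + 80 = 5466 B

4, 5466


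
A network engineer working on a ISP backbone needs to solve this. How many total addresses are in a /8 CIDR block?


Given: CIDR prefix /8
Host bits = 32 - 8 = 24
Total addresses = 2^24 = 16777216

16777216


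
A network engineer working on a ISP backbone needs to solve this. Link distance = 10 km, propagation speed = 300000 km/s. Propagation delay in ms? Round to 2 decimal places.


Given: distance = 10 km, speed = 300000 km/s
Delay = distance / speed = 10 / 300000 seconds
Delay in ms = 10 * 1000 / 300000
Delay = 0.0333 ms
Rounded to 2 dp = 0.03 ms

0.03
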